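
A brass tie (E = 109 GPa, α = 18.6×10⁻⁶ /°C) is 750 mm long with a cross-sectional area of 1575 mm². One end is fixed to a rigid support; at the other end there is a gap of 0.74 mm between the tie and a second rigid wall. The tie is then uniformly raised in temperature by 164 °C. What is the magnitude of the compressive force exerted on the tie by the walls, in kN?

P ≈ 354 kN

Unrestrained expansion: δ_free = αΔT L = 18.6×10⁻⁶ × 164 × 750 = 2.288 mm.
This exceeds the 0.74 mm gap, so the wall pushes back. The portion of expansion that must be recovered elastically is δ_free − gap = 2.288 − 0.74 = 1.548 mm.
Compatibility: PL/(AE) = 1.548 mm, so σ = P/A = E × (1.548/750) = 224.9 MPa.
Force on the wall = σA = 224.9 × 1575 mm² = 354.3 kN.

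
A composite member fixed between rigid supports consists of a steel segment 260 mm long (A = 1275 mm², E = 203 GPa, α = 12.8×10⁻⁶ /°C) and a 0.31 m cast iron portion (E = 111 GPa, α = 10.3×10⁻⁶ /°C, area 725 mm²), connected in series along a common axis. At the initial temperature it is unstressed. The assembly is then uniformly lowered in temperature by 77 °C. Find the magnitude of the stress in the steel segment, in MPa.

If the supports were absent, the total length change would be Σ αᵢΔT Lᵢ = 12.8×10⁻⁶×77×260 + 10.3×10⁻⁶×77×310 = 0.5021 mm.
The walls prevent any net length change, so an axial force P (same in every segment) develops. Compatibility: P · Σ Lᵢ/(AᵢEᵢ) = δ_free.
The series flexibility is Σ Lᵢ/(AᵢEᵢ) = 260/(1275×203×10³) + 310/(725×111×10³) = 4.857×10⁻⁶ mm/N.
Hence P = δ_free / Σ(L/AE) = 0.5021/4.857×10⁻⁶ = 103.4 kN (tensile).
σ_{steel} = P / A = 103400 / 1275 = 81.09 MPa.

σ ≈ 81.1 MPa (tensile)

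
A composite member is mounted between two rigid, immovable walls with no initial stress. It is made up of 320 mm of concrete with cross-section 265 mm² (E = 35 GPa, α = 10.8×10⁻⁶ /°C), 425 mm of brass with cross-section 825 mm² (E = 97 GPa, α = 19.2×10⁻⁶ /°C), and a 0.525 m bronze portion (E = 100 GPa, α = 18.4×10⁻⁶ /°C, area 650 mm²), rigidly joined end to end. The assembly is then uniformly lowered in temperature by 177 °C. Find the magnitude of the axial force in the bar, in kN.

If the supports were absent, the total length change would be Σ αᵢΔT Lᵢ = 10.8×10⁻⁶×177×320 + 19.2×10⁻⁶×177×425 + 18.4×10⁻⁶×177×525 = 3.766 mm.
The walls prevent any net length change, so an axial force P (same in every segment) develops. Compatibility: P · Σ Lᵢ/(AᵢEᵢ) = δ_free.
The series flexibility is Σ Lᵢ/(AᵢEᵢ) = 320/(265×35×10³) + 425/(825×97×10³) + 525/(650×100×10³) = 4.789×10⁻⁵ mm/N.
Hence P = δ_free / Σ(L/AE) = 3.766/4.789×10⁻⁵ = 78.64 kN (tensile).

P ≈ 78.6 kN (tensile)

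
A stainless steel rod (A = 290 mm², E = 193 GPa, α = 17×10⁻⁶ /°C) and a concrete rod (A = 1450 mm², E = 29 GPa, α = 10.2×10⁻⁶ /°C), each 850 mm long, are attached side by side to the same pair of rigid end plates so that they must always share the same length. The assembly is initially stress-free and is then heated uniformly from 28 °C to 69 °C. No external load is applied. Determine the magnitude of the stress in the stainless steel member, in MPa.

The stainless steel has the larger α, so on heating it would change length more than the concrete if both were free. The rigid plates force a common final length, so the stainless steel is put into compression and the concrete into tension, with equal and opposite forces P (no external load).
Compatibility of the two members (thermal + elastic change equal): (α₁ − α₂)ΔT = P·[1/(A₁E₁) + 1/(A₂E₂)].
|α₁ − α₂|·ΔT = 6.8×10⁻⁶ × 41 = 0.0002788.
1/(A₁E₁) + 1/(A₂E₂) = 1/(290×193×10³) + 1/(1450×29×10³) = 4.165×10⁻⁸ N⁻¹.
P = 0.0002788 / 4.165×10⁻⁸ = 6694 N = 6.694 kN.
σ_{stainless steel} = P/A₁ = 6694/290 = 23.08 MPa, compressive.

σ ≈ 23.1 MPa (compressive)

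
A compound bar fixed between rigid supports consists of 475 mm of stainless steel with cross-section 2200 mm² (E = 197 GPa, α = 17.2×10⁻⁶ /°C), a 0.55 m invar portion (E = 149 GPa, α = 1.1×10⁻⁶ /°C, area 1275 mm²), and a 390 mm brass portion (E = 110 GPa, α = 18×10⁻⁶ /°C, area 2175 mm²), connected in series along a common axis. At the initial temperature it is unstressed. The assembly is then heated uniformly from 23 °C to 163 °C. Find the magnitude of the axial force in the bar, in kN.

If the supports were absent, the total length change would be Σ αᵢΔT Lᵢ = 17.2×10⁻⁶×140×475 + 1.1×10⁻⁶×140×550 + 18×10⁻⁶×140×390 = 2.211 mm.
Since the ends are fixed, an axial force P builds up, equal in every segment, with P · Σ Lᵢ/(AᵢEᵢ) = δ_free.
The series flexibility is Σ Lᵢ/(AᵢEᵢ) = 475/(2200×197×10³) + 550/(1275×149×10³) + 390/(2175×110×10³) = 5.621×10⁻⁶ mm/N.
Hence P = δ_free / Σ(L/AE) = 2.211/5.621×10⁻⁶ = 393.4 kN (compressive).

P ≈ 393 kN (compressive)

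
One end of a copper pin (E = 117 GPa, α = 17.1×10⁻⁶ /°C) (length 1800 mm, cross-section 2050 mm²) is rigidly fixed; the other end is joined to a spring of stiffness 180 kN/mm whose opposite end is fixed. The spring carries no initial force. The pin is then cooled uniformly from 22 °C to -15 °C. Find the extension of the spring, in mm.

δ ≈ 0.484 mm

The unrestrained thermal change is αΔT L = 17.1×10⁻⁶ × 37 × 1800 = 1.139 mm.
Let P be the tensile force in the spring. The pin extends elastically by PL/(AE) and the spring stretches by P/k; together these equal δ_free.
So P = δ_free / [L/(AE) + 1/k] = 1.139 / [ 1800/(2050×117×10³) + 1/(180×10³) ].
P = 1.139 / 1.306×10⁻⁵ = 87200 N.
Spring extension = P/k = 87200/(180×10³) = 0.4844 mm.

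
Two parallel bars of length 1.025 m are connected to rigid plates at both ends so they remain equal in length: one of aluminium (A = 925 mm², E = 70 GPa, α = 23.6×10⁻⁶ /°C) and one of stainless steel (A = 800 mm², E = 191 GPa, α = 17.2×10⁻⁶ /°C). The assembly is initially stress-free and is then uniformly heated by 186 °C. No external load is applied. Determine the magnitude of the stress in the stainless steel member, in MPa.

The aluminium has the larger α, so on heating it would change length more than the stainless steel if both were free. The rigid plates force a common final length, so the aluminium is put into compression and the stainless steel into tension, with equal and opposite forces P (no external load).
Compatibility of the two members (thermal + elastic change equal): (α₁ − α₂)ΔT = P·[1/(A₁E₁) + 1/(A₂E₂)].
|α₁ − α₂|·ΔT = 6.4×10⁻⁶ × 186 = 0.00119.
1/(A₁E₁) + 1/(A₂E₂) = 1/(925×70×10³) + 1/(800×191×10³) = 2.199×10⁻⁸ N⁻¹.
So P = 0.00119 / 2.199×10⁻⁸ = 54.14 kN.
σ_{stainless steel} = P/A₂ = 54140/800 = 67.67 MPa, tensile.

σ ≈ 67.7 MPa (tensile)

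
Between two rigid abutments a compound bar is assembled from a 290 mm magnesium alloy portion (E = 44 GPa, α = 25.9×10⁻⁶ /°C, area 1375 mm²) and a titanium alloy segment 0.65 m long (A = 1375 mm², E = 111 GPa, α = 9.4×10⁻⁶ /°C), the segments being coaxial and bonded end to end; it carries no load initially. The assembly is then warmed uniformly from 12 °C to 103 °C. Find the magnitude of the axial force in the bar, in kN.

If the supports were absent, the total length change would be Σ αᵢΔT Lᵢ = 25.9×10⁻⁶×91×290 + 9.4×10⁻⁶×91×650 = 1.24 mm.
The walls prevent any net length change, so an axial force P (same in every segment) develops. Compatibility: P · Σ Lᵢ/(AᵢEᵢ) = δ_free.
Σ Lᵢ/(AᵢEᵢ) = 290/(1375×44×10³) + 650/(1375×111×10³) = 9.052×10⁻⁶ mm/N.
Hence P = δ_free / Σ(L/AE) = 1.24/9.052×10⁻⁶ = 136.9 kN (compressive).

P ≈ 137 kN (compressive)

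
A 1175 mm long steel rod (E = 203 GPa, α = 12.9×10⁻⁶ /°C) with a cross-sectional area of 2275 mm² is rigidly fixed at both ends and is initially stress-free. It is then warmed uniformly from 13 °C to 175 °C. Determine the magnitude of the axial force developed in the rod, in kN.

P ≈ 965 kN (compressive)

The ends cannot move, so σ = EαΔT = 203×10³ × 12.9×10⁻⁶ × 162 = 424.2 MPa.
Then P = σA = 424.2 × 2275 mm² = 965.1 kN, compressive.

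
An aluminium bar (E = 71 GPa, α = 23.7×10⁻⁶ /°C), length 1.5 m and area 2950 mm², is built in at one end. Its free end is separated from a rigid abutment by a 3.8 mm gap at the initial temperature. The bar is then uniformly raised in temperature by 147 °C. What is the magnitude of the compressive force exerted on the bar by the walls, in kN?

Free thermal elongation = αΔT L = 23.7×10⁻⁶ × 147 × 1500 = 5.226 mm.
The gap closes (δ_free > 3.8 mm) and the wall then resists a further 5.226 − 3.8 = 1.426 mm of expansion.
Compatibility: PL/(AE) = 1.426 mm, so σ = P/A = E × (1.426/1500) = 67.49 MPa.
P = σA = 67.49 × 2950 = 199.1 kN.

P ≈ 199 kN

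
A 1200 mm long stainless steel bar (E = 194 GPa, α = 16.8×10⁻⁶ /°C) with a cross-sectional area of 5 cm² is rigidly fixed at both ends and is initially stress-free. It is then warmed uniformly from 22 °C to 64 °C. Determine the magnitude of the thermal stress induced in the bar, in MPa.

The supports are rigid, so the total axial strain is zero. The restrained thermal strain is ε = αΔT = 16.8×10⁻⁶ × 42 = 705.6×10⁻⁶.
σ = EαΔT = 194×10³ × 16.8×10⁻⁶ × 42 = 136.9 MPa (compressive; the bar is trying to expand).

σ ≈ 137 MPa (compressive)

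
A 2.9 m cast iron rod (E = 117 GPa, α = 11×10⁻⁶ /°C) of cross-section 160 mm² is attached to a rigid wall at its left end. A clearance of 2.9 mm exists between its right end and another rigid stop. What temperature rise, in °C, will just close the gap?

The gap closes when αΔT L = 2.9 mm, since the rod is still unstressed at that instant.
ΔT = 2.9 / (11×10⁻⁶ × 2900) = 90.91 °C.

ΔT ≈ 90.9 °C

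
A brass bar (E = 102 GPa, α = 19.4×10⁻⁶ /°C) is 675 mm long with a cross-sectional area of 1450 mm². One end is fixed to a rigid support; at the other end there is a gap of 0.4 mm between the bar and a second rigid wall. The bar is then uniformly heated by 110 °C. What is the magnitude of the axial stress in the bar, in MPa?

Free thermal elongation = αΔT L = 19.4×10⁻⁶ × 110 × 675 = 1.44 mm.
After closing the 0.4 mm clearance, 1.44 − 0.4 = 1.04 mm of expansion remains to be suppressed by the wall.
So σ = E(δ_free − g)/L = 102×10³ × 1.04/675 = 157.2 MPa.

σ ≈ 157 MPa (compressive)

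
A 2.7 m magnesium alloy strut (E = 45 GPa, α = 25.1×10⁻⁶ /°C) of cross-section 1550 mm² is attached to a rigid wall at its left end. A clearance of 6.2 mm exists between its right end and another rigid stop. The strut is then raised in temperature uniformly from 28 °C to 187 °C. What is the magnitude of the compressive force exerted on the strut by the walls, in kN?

P ≈ 118 kN

Unrestrained expansion: δ_free = αΔT L = 25.1×10⁻⁶ × 159 × 2700 = 10.78 mm.
The gap closes (δ_free > 6.2 mm) and the wall then resists a further 10.78 − 6.2 = 4.575 mm of expansion.
That suppressed elongation corresponds to σ = E·Δ/L = 45×10³ × 4.575/2700 = 76.26 MPa.
P = σA = 76.26 × 1550 = 118.2 kN.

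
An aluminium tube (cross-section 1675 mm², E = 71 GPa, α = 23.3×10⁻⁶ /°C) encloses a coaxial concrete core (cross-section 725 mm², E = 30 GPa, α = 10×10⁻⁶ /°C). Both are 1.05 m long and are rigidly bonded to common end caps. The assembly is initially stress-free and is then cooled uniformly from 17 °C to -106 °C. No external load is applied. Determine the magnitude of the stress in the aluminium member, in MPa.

Both members must finish at the same length. With the larger α, the aluminium tends to over-contract; the plates restrain it, putting the aluminium in tension and the concrete in compression. With no external load the two internal forces are equal and opposite, magnitude P.
Compatibility of the two members (thermal + elastic change equal): (α₁ − α₂)ΔT = P·[1/(A₁E₁) + 1/(A₂E₂)].
|α₁ − α₂|·ΔT = 13.3×10⁻⁶ × 123 = 0.001636.
1/(A₁E₁) + 1/(A₂E₂) = 1/(1675×71×10³) + 1/(725×30×10³) = 5.439×10⁻⁸ N⁻¹.
So P = 0.001636 / 5.439×10⁻⁸ = 30.08 kN.
σ_{aluminium} = P/A₁ = 30080/1675 = 17.96 MPa, tensile.

σ ≈ 18 MPa (tensile)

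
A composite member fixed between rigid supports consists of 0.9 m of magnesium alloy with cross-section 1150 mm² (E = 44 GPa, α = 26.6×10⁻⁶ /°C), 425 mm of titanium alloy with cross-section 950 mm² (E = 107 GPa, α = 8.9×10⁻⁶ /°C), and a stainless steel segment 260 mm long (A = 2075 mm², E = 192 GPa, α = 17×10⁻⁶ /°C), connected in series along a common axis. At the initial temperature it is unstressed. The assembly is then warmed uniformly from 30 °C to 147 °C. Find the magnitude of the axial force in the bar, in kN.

P ≈ 166 kN (compressive)

If the supports were absent, the total length change would be Σ αᵢΔT Lᵢ = 26.6×10⁻⁶×117×900 + 8.9×10⁻⁶×117×425 + 17×10⁻⁶×117×260 = 3.761 mm.
The rigid supports impose zero overall length change; the single axial force P common to all segments must satisfy P Σ Lᵢ/(AᵢEᵢ) = δ_free.
The series flexibility is Σ Lᵢ/(AᵢEᵢ) = 900/(1150×44×10³) + 425/(950×107×10³) + 260/(2075×192×10³) = 2.262×10⁻⁵ mm/N.
Hence P = δ_free / Σ(L/AE) = 3.761/2.262×10⁻⁵ = 166.3 kN (compressive).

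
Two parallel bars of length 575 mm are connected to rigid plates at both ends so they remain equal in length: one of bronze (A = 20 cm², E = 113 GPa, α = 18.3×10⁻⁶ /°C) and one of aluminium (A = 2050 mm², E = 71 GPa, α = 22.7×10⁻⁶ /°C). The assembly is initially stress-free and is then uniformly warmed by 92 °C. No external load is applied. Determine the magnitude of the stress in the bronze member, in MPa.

The aluminium has the larger α, so on heating it would change length more than the bronze if both were free. The rigid plates force a common final length, so the aluminium is put into compression and the bronze into tension, with equal and opposite forces P (no external load).
Equating the net (thermal + elastic) strains gives |α₁ − α₂|·ΔT = P·[1/(A₁E₁) + 1/(A₂E₂)].
|α₁ − α₂|·ΔT = 4.4×10⁻⁶ × 92 = 0.0004048.
1/(A₁E₁) + 1/(A₂E₂) = 1/(2000×113×10³) + 1/(2050×71×10³) = 1.13×10⁻⁸ N⁻¹.
So P = 0.0004048 / 1.13×10⁻⁸ = 35.84 kN.
σ_{bronze} = P/A₁ = 35840/2000 = 17.92 MPa, tensile.

σ ≈ 17.9 MPa (tensile)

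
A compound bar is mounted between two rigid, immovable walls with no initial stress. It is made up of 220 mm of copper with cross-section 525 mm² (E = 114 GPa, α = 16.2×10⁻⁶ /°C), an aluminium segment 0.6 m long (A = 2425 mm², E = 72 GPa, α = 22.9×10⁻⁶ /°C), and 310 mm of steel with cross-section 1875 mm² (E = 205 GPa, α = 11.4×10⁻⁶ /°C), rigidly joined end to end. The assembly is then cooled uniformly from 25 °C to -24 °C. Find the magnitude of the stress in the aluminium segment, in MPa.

If the supports were absent, the total length change would be Σ αᵢΔT Lᵢ = 16.2×10⁻⁶×49×220 + 22.9×10⁻⁶×49×600 + 11.4×10⁻⁶×49×310 = 1.021 mm.
The rigid supports impose zero overall length change; the single axial force P common to all segments must satisfy P Σ Lᵢ/(AᵢEᵢ) = δ_free.
Σ Lᵢ/(AᵢEᵢ) = 220/(525×114×10³) + 600/(2425×72×10³) + 310/(1875×205×10³) = 7.919×10⁻⁶ mm/N.
P = 1.021 / 7.919×10⁻⁶ = 128900 N = 128.9 kN, tensile.
σ_{aluminium} = P / A = 128900 / 2425 = 53.17 MPa.

σ ≈ 53.2 MPa (tensile)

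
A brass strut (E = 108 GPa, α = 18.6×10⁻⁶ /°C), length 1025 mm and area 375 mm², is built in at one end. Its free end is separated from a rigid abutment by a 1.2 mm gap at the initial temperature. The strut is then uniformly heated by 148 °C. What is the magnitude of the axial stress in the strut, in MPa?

σ ≈ 171 MPa (compressive)

Unrestrained expansion: δ_free = αΔT L = 18.6×10⁻⁶ × 148 × 1025 = 2.822 mm.
The gap closes (δ_free > 1.2 mm) and the wall then resists a further 2.822 − 1.2 = 1.622 mm of expansion.
Compatibility: PL/(AE) = 1.622 mm, so σ = P/A = E × (1.622/1025) = 170.9 MPa.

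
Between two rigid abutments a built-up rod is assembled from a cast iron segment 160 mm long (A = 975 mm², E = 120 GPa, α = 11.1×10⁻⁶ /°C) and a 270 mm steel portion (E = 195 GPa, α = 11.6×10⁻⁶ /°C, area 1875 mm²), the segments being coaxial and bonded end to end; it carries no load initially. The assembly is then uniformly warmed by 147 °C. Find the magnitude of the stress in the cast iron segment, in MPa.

With the walls removed the bar would change length by δ_free = Σ αᵢΔT Lᵢ = 11.1×10⁻⁶×147×160 + 11.6×10⁻⁶×147×270 = 0.7215 mm.
The walls prevent any net length change, so an axial force P (same in every segment) develops. Compatibility: P · Σ Lᵢ/(AᵢEᵢ) = δ_free.
The series flexibility is Σ Lᵢ/(AᵢEᵢ) = 160/(975×120×10³) + 270/(1875×195×10³) = 2.106×10⁻⁶ mm/N.
Hence P = δ_free / Σ(L/AE) = 0.7215/2.106×10⁻⁶ = 342.6 kN (compressive).
σ_{cast iron} = P / A = 342600 / 975 = 351.4 MPa.

σ ≈ 351 MPa (compressive)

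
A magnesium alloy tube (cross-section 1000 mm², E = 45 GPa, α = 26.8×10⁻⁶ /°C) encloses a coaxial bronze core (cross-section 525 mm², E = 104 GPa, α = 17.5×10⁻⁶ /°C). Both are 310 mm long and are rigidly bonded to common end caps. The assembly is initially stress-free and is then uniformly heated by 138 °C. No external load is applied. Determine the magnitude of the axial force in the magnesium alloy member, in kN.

P ≈ 31.7 kN (compressive in the magnesium alloy)

Equilibrium of a rigid end plate with no external load gives equal and opposite internal forces ±P in the two members. Since α_{magnesium alloy} > α_{bronze}, heating drives the magnesium alloy into compression and the bronze into tension.
Setting the final lengths equal and cancelling L: (α₁ − α₂)ΔT = P/(A₁E₁) + P/(A₂E₂).
|α₁ − α₂|·ΔT = 9.3×10⁻⁶ × 138 = 0.001283.
1/(A₁E₁) + 1/(A₂E₂) = 1/(1000×45×10³) + 1/(525×104×10³) = 4.054×10⁻⁸ N⁻¹.
P = 0.001283 / 4.054×10⁻⁸ = 31660 N = 31.66 kN.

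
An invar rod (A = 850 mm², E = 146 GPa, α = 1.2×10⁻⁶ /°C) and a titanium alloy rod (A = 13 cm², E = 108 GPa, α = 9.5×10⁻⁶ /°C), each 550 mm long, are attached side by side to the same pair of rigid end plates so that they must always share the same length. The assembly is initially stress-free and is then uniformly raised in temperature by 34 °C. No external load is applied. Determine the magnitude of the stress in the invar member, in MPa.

σ ≈ 21.9 MPa (tensile)

Equilibrium of a rigid end plate with no external load gives equal and opposite internal forces ±P in the two members. Since α_{titanium alloy} > α_{invar}, heating drives the titanium alloy into compression and the invar into tension.
Setting the final lengths equal and cancelling L: (α₁ − α₂)ΔT = P/(A₁E₁) + P/(A₂E₂).
|α₁ − α₂|·ΔT = 8.3×10⁻⁶ × 34 = 0.0002822.
1/(A₁E₁) + 1/(A₂E₂) = 1/(850×146×10³) + 1/(1300×108×10³) = 1.518×10⁻⁸ N⁻¹.
P = 0.0002822 / 1.518×10⁻⁸ = 18590 N = 18.59 kN.
σ_{invar} = P/A₁ = 18590/850 = 21.87 MPa, tensile.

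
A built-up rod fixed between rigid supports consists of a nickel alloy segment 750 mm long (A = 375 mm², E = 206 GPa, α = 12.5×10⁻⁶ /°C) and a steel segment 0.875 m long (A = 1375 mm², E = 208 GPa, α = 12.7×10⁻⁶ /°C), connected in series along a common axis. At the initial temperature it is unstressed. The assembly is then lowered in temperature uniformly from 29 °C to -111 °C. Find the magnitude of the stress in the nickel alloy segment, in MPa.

σ ≈ 599 MPa (tensile)

If the supports were absent, the total length change would be Σ αᵢΔT Lᵢ = 12.5×10⁻⁶×140×750 + 12.7×10⁻⁶×140×875 = 2.868 mm.
The walls prevent any net length change, so an axial force P (same in every segment) develops. Compatibility: P · Σ Lᵢ/(AᵢEᵢ) = δ_free.
The series flexibility is Σ Lᵢ/(AᵢEᵢ) = 750/(375×206×10³) + 875/(1375×208×10³) = 1.277×10⁻⁵ mm/N.
Hence P = δ_free / Σ(L/AE) = 2.868/1.277×10⁻⁵ = 224.6 kN (tensile).
σ_{nickel alloy} = P / A = 224600 / 375 = 599 MPa.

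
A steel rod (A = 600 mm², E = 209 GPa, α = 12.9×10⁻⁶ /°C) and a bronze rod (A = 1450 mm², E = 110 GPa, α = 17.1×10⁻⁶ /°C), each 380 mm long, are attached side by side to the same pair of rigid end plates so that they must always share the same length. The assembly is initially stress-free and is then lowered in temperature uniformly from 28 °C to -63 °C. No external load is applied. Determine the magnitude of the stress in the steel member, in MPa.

Equilibrium of a rigid end plate with no external load gives equal and opposite internal forces ±P in the two members. Since α_{bronze} > α_{steel}, cooling drives the bronze into tension and the steel into compression.
Equating the net (thermal + elastic) strains gives |α₁ − α₂|·ΔT = P·[1/(A₁E₁) + 1/(A₂E₂)].
|α₁ − α₂|·ΔT = 4.2×10⁻⁶ × 91 = 0.0003822.
1/(A₁E₁) + 1/(A₂E₂) = 1/(600×209×10³) + 1/(1450×110×10³) = 1.424×10⁻⁸ N⁻¹.
So P = 0.0003822 / 1.424×10⁻⁸ = 26.83 kN.
σ_{steel} = P/A₁ = 26830/600 = 44.72 MPa, compressive.

σ ≈ 44.7 MPa (compressive)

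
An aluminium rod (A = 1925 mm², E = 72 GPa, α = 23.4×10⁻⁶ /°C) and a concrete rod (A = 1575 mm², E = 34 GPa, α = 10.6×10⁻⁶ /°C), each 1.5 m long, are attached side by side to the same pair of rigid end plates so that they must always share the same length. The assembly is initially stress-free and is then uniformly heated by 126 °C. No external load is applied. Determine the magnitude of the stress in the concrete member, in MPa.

σ ≈ 39.6 MPa (tensile)

Equilibrium of a rigid end plate with no external load gives equal and opposite internal forces ±P in the two members. Since α_{aluminium} > α_{concrete}, heating drives the aluminium into compression and the concrete into tension.
Setting the final lengths equal and cancelling L: (α₁ − α₂)ΔT = P/(A₁E₁) + P/(A₂E₂).
|α₁ − α₂|·ΔT = 12.8×10⁻⁶ × 126 = 0.001613.
1/(A₁E₁) + 1/(A₂E₂) = 1/(1925×72×10³) + 1/(1575×34×10³) = 2.589×10⁻⁸ N⁻¹.
So P = 0.001613 / 2.589×10⁻⁸ = 62.3 kN.
σ_{concrete} = P/A₂ = 62300/1575 = 39.55 MPa, tensile.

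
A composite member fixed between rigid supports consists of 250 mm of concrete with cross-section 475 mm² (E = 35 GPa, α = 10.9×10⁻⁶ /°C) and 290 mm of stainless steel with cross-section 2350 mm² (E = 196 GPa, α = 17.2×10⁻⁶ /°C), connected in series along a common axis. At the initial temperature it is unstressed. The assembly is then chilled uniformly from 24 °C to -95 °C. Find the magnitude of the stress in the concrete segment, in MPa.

If the supports were absent, the total length change would be Σ αᵢΔT Lᵢ = 10.9×10⁻⁶×119×250 + 17.2×10⁻⁶×119×290 = 0.9178 mm.
Since the ends are fixed, an axial force P builds up, equal in every segment, with P · Σ Lᵢ/(AᵢEᵢ) = δ_free.
The series flexibility is Σ Lᵢ/(AᵢEᵢ) = 250/(475×35×10³) + 290/(2350×196×10³) = 1.567×10⁻⁵ mm/N.
P = 0.9178 / 1.567×10⁻⁵ = 58580 N = 58.58 kN, tensile.
σ_{concrete} = P / A = 58580 / 475 = 123.3 MPa.

σ ≈ 123 MPa (tensile)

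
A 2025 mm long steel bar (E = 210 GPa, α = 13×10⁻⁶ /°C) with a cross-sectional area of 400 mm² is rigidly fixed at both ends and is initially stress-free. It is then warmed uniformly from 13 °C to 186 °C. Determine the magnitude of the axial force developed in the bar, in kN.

With zero net strain, σ = E·αΔT = 210 GPa × 13×10⁻⁶ × 173 = 472.3 MPa.
P = AEαΔT = 400 × 210×10³ × 13×10⁻⁶ × 173 = 188.9 kN (compressive).

P ≈ 189 kN (compressive)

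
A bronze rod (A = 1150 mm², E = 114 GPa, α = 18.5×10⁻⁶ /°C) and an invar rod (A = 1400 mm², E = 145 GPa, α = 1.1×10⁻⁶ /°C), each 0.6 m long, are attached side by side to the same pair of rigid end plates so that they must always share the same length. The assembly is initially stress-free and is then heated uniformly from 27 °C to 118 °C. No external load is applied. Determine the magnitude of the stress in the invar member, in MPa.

The bronze has the larger α, so on heating it would change length more than the invar if both were free. The rigid plates force a common final length, so the bronze is put into compression and the invar into tension, with equal and opposite forces P (no external load).
Equating the net (thermal + elastic) strains gives |α₁ − α₂|·ΔT = P·[1/(A₁E₁) + 1/(A₂E₂)].
|α₁ − α₂|·ΔT = 17.4×10⁻⁶ × 91 = 0.001583.
1/(A₁E₁) + 1/(A₂E₂) = 1/(1150×114×10³) + 1/(1400×145×10³) = 1.255×10⁻⁸ N⁻¹.
P = 0.001583 / 1.255×10⁻⁸ = 126100 N = 126.1 kN.
σ_{invar} = P/A₂ = 126100/1400 = 90.09 MPa, tensile.

σ ≈ 90.1 MPa (tensile)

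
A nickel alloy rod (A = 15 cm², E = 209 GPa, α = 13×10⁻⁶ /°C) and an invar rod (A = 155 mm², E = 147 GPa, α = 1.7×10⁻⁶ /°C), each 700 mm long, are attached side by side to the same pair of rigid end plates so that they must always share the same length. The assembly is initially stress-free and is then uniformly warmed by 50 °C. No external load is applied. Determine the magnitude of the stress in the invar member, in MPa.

Equilibrium of a rigid end plate with no external load gives equal and opposite internal forces ±P in the two members. Since α_{nickel alloy} > α_{invar}, heating drives the nickel alloy into compression and the invar into tension.
Equating the net (thermal + elastic) strains gives |α₁ − α₂|·ΔT = P·[1/(A₁E₁) + 1/(A₂E₂)].
|α₁ − α₂|·ΔT = 11.3×10⁻⁶ × 50 = 0.000565.
1/(A₁E₁) + 1/(A₂E₂) = 1/(1500×209×10³) + 1/(155×147×10³) = 4.708×10⁻⁸ N⁻¹.
So P = 0.000565 / 4.708×10⁻⁸ = 12 kN.
σ_{invar} = P/A₂ = 12000/155 = 77.43 MPa, tensile.

σ ≈ 77.4 MPa (tensile)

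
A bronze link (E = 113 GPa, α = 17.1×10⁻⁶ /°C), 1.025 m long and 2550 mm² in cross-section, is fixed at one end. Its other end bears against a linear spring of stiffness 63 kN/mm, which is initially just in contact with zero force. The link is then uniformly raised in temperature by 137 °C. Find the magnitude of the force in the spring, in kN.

The unrestrained thermal change is αΔT L = 17.1×10⁻⁶ × 137 × 1025 = 2.401 mm.
With a force P in the spring, the elastic change of the link is PL/(AE) and that of the spring is P/k; compatibility requires their sum to equal δ_free.
So P = δ_free / [L/(AE) + 1/k] = 2.401 / [ 1025/(2550×113×10³) + 1/(63×10³) ].
P = 2.401 / 1.943×10⁻⁵ = 123600 N.

P ≈ 124 kN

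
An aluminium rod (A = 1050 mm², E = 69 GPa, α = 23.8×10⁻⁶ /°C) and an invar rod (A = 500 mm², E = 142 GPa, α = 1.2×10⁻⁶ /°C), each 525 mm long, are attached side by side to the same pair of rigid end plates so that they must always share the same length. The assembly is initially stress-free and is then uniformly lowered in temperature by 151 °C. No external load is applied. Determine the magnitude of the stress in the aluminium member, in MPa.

σ ≈ 117 MPa (tensile)

Both members must finish at the same length. With the larger α, the aluminium tends to over-contract; the plates restrain it, putting the aluminium in tension and the invar in compression. With no external load the two internal forces are equal and opposite, magnitude P.
Setting the final lengths equal and cancelling L: (α₁ − α₂)ΔT = P/(A₁E₁) + P/(A₂E₂).
|α₁ − α₂|·ΔT = 22.6×10⁻⁶ × 151 = 0.003413.
1/(A₁E₁) + 1/(A₂E₂) = 1/(1050×69×10³) + 1/(500×142×10³) = 2.789×10⁻⁸ N⁻¹.
So P = 0.003413 / 2.789×10⁻⁸ = 122.4 kN.
σ_{aluminium} = P/A₁ = 122400/1050 = 116.5 MPa, tensile.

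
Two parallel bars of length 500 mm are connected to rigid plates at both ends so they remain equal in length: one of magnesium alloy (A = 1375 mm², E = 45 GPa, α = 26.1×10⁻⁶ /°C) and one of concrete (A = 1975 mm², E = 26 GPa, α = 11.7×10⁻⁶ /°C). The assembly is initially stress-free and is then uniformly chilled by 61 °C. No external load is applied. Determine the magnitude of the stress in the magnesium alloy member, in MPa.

The magnesium alloy has the larger α, so on cooling it would change length more than the concrete if both were free. The rigid plates force a common final length, so the magnesium alloy is put into tension and the concrete into compression, with equal and opposite forces P (no external load).
Compatibility of the two members (thermal + elastic change equal): (α₁ − α₂)ΔT = P·[1/(A₁E₁) + 1/(A₂E₂)].
|α₁ − α₂|·ΔT = 14.4×10⁻⁶ × 61 = 0.0008784.
1/(A₁E₁) + 1/(A₂E₂) = 1/(1375×45×10³) + 1/(1975×26×10³) = 3.564×10⁻⁸ N⁻¹.
P = 0.0008784 / 3.564×10⁻⁸ = 24650 N = 24.65 kN.
σ_{magnesium alloy} = P/A₁ = 24650/1375 = 17.93 MPa, tensile.

σ ≈ 17.9 MPa (tensile)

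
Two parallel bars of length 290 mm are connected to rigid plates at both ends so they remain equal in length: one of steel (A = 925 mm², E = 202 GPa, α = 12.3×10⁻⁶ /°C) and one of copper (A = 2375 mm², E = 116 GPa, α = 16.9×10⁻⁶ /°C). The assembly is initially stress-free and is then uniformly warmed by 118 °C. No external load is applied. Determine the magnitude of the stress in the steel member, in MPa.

σ ≈ 65.3 MPa (tensile)

Both members must finish at the same length. With the larger α, the copper tends to over-expand; the plates restrain it, putting the copper in compression and the steel in tension. With no external load the two internal forces are equal and opposite, magnitude P.
Setting the final lengths equal and cancelling L: (α₁ − α₂)ΔT = P/(A₁E₁) + P/(A₂E₂).
|α₁ − α₂|·ΔT = 4.6×10⁻⁶ × 118 = 0.0005428.
1/(A₁E₁) + 1/(A₂E₂) = 1/(925×202×10³) + 1/(2375×116×10³) = 8.982×10⁻⁹ N⁻¹.
P = 0.0005428 / 8.982×10⁻⁹ = 60430 N = 60.43 kN.
σ_{steel} = P/A₁ = 60430/925 = 65.33 MPa, tensile.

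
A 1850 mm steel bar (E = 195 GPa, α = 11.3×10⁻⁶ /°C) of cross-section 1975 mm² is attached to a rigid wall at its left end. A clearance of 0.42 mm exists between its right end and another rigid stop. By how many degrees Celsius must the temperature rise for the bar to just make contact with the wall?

ΔT ≈ 20.1 °C

Contact occurs when the free expansion equals the gap: αΔT L = 0.42 mm.
ΔT = 0.42 / (11.3×10⁻⁶ × 1850) = 20.09 °C.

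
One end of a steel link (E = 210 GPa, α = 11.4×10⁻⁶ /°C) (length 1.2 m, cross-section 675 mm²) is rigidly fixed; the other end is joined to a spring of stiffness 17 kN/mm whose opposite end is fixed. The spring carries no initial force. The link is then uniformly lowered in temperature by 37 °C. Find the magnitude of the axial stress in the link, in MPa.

σ ≈ 11.1 MPa (tensile)

If the spring were absent the link would shorten by αΔT L = 11.4×10⁻⁶ × 37 × 1200 = 0.5062 mm.
Let P be the tensile force in the spring. The link extends elastically by PL/(AE) and the spring stretches by P/k; together these equal δ_free.
P [ L/(AE) + 1/k ] = δ_free → P [ 1200/(675×210×10³) + 1/(17×10³) ] = 0.5062.
P = 0.5062 / 6.729×10⁻⁵ = 7522 N.
σ = P/A = 7522/675 = 11.14 MPa.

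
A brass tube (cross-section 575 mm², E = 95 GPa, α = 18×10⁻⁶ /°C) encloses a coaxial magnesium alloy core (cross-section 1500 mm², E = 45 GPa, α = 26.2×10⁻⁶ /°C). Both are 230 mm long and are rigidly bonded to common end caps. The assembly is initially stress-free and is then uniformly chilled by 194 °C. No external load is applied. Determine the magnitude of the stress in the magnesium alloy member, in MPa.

σ ≈ 32 MPa (tensile)

The magnesium alloy has the larger α, so on cooling it would change length more than the brass if both were free. The rigid plates force a common final length, so the magnesium alloy is put into tension and the brass into compression, with equal and opposite forces P (no external load).
Setting the final lengths equal and cancelling L: (α₁ − α₂)ΔT = P/(A₁E₁) + P/(A₂E₂).
|α₁ − α₂|·ΔT = 8.2×10⁻⁶ × 194 = 0.001591.
1/(A₁E₁) + 1/(A₂E₂) = 1/(575×95×10³) + 1/(1500×45×10³) = 3.312×10⁻⁸ N⁻¹.
So P = 0.001591 / 3.312×10⁻⁸ = 48.03 kN.
σ_{magnesium alloy} = P/A₂ = 48030/1500 = 32.02 MPa, tensile.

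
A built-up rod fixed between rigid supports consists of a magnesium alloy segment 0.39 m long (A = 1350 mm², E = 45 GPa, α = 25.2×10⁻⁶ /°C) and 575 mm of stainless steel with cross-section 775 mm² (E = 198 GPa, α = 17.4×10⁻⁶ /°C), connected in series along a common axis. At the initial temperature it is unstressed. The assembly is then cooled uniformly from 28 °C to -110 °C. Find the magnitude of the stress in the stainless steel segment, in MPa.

If the supports were absent, the total length change would be Σ αᵢΔT Lᵢ = 25.2×10⁻⁶×138×390 + 17.4×10⁻⁶×138×575 = 2.737 mm.
Since the ends are fixed, an axial force P builds up, equal in every segment, with P · Σ Lᵢ/(AᵢEᵢ) = δ_free.
The series flexibility is Σ Lᵢ/(AᵢEᵢ) = 390/(1350×45×10³) + 575/(775×198×10³) = 1.017×10⁻⁵ mm/N.
So P = 2.737 / 1.017×10⁻⁵ = 269.2 kN, tensile.
σ_{stainless steel} = P / A = 269200 / 775 = 347.4 MPa.

σ ≈ 347 MPa (tensile)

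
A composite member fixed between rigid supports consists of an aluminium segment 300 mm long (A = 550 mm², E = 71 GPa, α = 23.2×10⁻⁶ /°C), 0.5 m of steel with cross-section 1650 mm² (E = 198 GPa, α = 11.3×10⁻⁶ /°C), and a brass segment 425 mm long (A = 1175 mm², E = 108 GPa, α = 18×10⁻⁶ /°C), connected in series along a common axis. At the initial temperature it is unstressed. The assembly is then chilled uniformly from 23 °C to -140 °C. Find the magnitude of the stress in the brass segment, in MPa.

If the supports were absent, the total length change would be Σ αᵢΔT Lᵢ = 23.2×10⁻⁶×163×300 + 11.3×10⁻⁶×163×500 + 18×10⁻⁶×163×425 = 3.302 mm.
The rigid supports impose zero overall length change; the single axial force P common to all segments must satisfy P Σ Lᵢ/(AᵢEᵢ) = δ_free.
The series flexibility is Σ Lᵢ/(AᵢEᵢ) = 300/(550×71×10³) + 500/(1650×198×10³) + 425/(1175×108×10³) = 1.256×10⁻⁵ mm/N.
Hence P = δ_free / Σ(L/AE) = 3.302/1.256×10⁻⁵ = 262.9 kN (tensile).
σ_{brass} = P / A = 262900 / 1175 = 223.7 MPa.

σ ≈ 224 MPa (tensile)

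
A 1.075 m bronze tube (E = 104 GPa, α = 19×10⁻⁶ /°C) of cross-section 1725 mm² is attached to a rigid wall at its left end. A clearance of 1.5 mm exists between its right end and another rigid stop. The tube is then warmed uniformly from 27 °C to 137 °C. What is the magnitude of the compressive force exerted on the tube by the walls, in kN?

P ≈ 125 kN

If the wall were absent the tube would grow by αΔT L = 19×10⁻⁶ × 110 × 1075 = 2.247 mm.
After closing the 1.5 mm clearance, 2.247 − 1.5 = 0.7468 mm of expansion remains to be suppressed by the wall.
Compatibility: PL/(AE) = 0.7468 mm, so σ = P/A = E × (0.7468/1075) = 72.24 MPa.
P = σA = 72.24 × 1725 = 124.6 kN.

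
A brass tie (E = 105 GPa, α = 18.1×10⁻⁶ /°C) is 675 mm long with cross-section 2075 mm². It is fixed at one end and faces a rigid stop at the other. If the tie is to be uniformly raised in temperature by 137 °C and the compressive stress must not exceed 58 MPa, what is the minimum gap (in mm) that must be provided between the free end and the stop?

g ≈ 1.3 mm

With no wall the tie would lengthen by αΔT L = 18.1×10⁻⁶ × 137 × 675 = 1.674 mm.
At the allowable stress the elastic shortening the wall may impose is σL/E = 58 × 675 / (105×10³) = 0.3729 mm.
The gap must absorb the remainder: g_min = 1.674 − 0.3729 = 1.301 mm.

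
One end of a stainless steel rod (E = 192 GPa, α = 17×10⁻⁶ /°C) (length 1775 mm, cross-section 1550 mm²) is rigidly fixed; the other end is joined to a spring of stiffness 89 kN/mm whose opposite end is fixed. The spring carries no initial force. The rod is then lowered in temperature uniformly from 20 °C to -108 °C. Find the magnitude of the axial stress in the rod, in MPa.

Free thermal contraction: δ_free = αΔT L = 17×10⁻⁶ × 128 × 1775 = 3.862 mm.
Let P be the tensile force in the spring. The rod extends elastically by PL/(AE) and the spring stretches by P/k; together these equal δ_free.
So P = δ_free / [L/(AE) + 1/k] = 3.862 / [ 1775/(1550×192×10³) + 1/(89×10³) ].
P = 3.862 / 1.72×10⁻⁵ = 224600 N.
σ = P/A = 224600/1550 = 144.9 MPa.

σ ≈ 145 MPa (tensile)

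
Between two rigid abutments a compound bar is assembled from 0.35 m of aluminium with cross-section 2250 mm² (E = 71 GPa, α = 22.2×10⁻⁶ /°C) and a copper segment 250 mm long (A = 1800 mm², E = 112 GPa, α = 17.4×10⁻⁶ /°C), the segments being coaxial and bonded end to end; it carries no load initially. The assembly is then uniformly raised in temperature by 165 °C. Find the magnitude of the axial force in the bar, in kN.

Free thermal expansion of the whole bar: Σ αᵢΔT Lᵢ = 22.2×10⁻⁶×165×350 + 17.4×10⁻⁶×165×250 = 2 mm.
The rigid supports impose zero overall length change; the single axial force P common to all segments must satisfy P Σ Lᵢ/(AᵢEᵢ) = δ_free.
The series flexibility is Σ Lᵢ/(AᵢEᵢ) = 350/(2250×71×10³) + 250/(1800×112×10³) = 3.431×10⁻⁶ mm/N.
Hence P = δ_free / Σ(L/AE) = 2/3.431×10⁻⁶ = 582.9 kN (compressive).

P ≈ 583 kN (compressive)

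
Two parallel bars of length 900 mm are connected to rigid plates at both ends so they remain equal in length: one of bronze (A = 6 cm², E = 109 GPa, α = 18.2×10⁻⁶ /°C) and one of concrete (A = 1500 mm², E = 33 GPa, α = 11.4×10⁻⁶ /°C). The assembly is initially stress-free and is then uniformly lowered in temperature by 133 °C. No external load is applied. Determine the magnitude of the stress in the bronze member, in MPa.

σ ≈ 42.5 MPa (tensile)

The bronze has the larger α, so on cooling it would change length more than the concrete if both were free. The rigid plates force a common final length, so the bronze is put into tension and the concrete into compression, with equal and opposite forces P (no external load).
Equating the net (thermal + elastic) strains gives |α₁ − α₂|·ΔT = P·[1/(A₁E₁) + 1/(A₂E₂)].
|α₁ − α₂|·ΔT = 6.8×10⁻⁶ × 133 = 0.0009044.
1/(A₁E₁) + 1/(A₂E₂) = 1/(600×109×10³) + 1/(1500×33×10³) = 3.549×10⁻⁸ N⁻¹.
So P = 0.0009044 / 3.549×10⁻⁸ = 25.48 kN.
σ_{bronze} = P/A₁ = 25480/600 = 42.47 MPa, tensile.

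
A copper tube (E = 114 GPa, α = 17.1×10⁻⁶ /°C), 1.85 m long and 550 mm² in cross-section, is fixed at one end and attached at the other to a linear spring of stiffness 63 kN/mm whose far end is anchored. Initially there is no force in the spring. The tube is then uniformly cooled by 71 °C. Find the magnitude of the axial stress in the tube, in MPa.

The unrestrained thermal change is αΔT L = 17.1×10⁻⁶ × 71 × 1850 = 2.246 mm.
Let P be the tensile force in the spring. The tube extends elastically by PL/(AE) and the spring stretches by P/k; together these equal δ_free.
So P = δ_free / [L/(AE) + 1/k] = 2.246 / [ 1850/(550×114×10³) + 1/(63×10³) ].
P = 2.246 / 4.538×10⁻⁵ = 49500 N.
σ = P/A = 49500/550 = 89.99 MPa.

σ ≈ 90 MPa (tensile)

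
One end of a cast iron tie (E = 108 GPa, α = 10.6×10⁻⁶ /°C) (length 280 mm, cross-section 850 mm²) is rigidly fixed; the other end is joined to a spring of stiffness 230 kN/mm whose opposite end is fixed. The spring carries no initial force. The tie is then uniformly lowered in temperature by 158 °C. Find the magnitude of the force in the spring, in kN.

P ≈ 63.4 kN

If the spring were absent the tie would shorten by αΔT L = 10.6×10⁻⁶ × 158 × 280 = 0.4689 mm.
With a force P in the spring, the elastic change of the tie is PL/(AE) and that of the spring is P/k; compatibility requires their sum to equal δ_free.
So P = δ_free / [L/(AE) + 1/k] = 0.4689 / [ 280/(850×108×10³) + 1/(230×10³) ].
P = 0.4689 / 7.398×10⁻⁶ = 63390 N.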